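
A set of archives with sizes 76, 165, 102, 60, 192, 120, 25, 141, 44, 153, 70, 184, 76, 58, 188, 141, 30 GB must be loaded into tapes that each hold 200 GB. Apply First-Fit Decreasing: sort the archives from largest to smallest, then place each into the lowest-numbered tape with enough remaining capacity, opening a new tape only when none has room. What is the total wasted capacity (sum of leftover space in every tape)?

175

Sorted descending: 192, 188, 184, 165, 153, 141, 141, 120, 102, 76, 76, 70, 60, 58, 44, 30, 25.
tape 1: place 192 GB, 8 GB left
tape 2: place 188 GB, 12 GB left
tape 3: place 184 GB, 16 GB left
tape 4: place 165 GB, 35 GB left
tape 5: place 153 GB, 47 GB left
tape 6: place 141 GB, 59 GB left
tape 7: place 141 GB, 59 GB left
tape 8: place 120 GB, 80 GB left
tape 9: place 102 GB, 98 GB left
tape 8: place 76 GB, 4 GB left
tape 9: place 76 GB, 22 GB left
tape 10: place 70 GB, 130 GB left
tape 10: place 60 GB, 70 GB left
tape 6: place 58 GB, 1 GB left
tape 5: place 44 GB, 3 GB left
tape 4: place 30 GB, 5 GB left
tape 7: place 25 GB, 34 GB left
10 tapes × 200 GB = 2000 GB; used 1825 GB; unused 175 GB.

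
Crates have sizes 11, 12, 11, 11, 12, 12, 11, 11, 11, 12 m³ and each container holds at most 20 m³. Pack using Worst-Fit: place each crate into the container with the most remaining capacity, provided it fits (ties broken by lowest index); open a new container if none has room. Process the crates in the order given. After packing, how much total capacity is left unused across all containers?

Put 11 m³ in container 1; 9 m³ remain.
Put 12 m³ in container 2; 8 m³ remain.
Put 11 m³ in container 3; 9 m³ remain.
Put 11 m³ in container 4; 9 m³ remain.
Put 12 m³ in container 5; 8 m³ remain.
Put 12 m³ in container 6; 8 m³ remain.
Put 11 m³ in container 7; 9 m³ remain.
Put 11 m³ in container 8; 9 m³ remain.
Put 11 m³ in container 9; 9 m³ remain.
Put 12 m³ in container 10; 8 m³ remain.
10 containers × 20 m³ = 200 m³; used 114 m³; unused 86 m³.

86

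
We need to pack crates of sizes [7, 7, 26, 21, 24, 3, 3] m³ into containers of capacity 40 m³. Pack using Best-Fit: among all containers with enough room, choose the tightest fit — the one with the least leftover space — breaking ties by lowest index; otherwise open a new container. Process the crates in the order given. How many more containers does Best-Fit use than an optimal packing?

0

Best-Fit: [7,7,26] [21] [24,3,3] → 3 containers.
Total size 91 m³; any packing needs at least ⌈91/40⌉ = 3 containers.
So 3 is already optimal.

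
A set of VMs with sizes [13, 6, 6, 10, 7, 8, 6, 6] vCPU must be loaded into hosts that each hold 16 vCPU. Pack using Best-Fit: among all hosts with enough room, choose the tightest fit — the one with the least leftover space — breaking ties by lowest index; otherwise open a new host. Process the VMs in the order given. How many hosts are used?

host 1: place 13 vCPU, 3 vCPU left
host 2: place 6 vCPU, 10 vCPU left
host 2: place 6 vCPU, 4 vCPU left
host 3: place 10 vCPU, 6 vCPU left
host 4: place 7 vCPU, 9 vCPU left
host 4: place 8 vCPU, 1 vCPU left
host 3: place 6 vCPU, 0 vCPU left
host 5: place 6 vCPU, 10 vCPU left
Final hosts: [13] [6,6] [10,6] [7,8] [6].

5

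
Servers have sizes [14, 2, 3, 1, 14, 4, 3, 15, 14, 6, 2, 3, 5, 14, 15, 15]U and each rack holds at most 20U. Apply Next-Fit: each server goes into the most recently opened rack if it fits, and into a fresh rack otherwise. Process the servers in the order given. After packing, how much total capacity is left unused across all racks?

30

rack 1: place 14U, 6U left
rack 1: place 2U, 4U left
rack 1: place 3U, 1U left
rack 1: place 1U, 0U left
rack 2: place 14U, 6U left
rack 2: place 4U, 2U left
rack 3: place 3U, 17U left
rack 3: place 15U, 2U left
rack 4: place 14U, 6U left
rack 4: place 6U, 0U left
rack 5: place 2U, 18U left
rack 5: place 3U, 15U left
rack 5: place 5U, 10U left
rack 6: place 14U, 6U left
rack 7: place 15U, 5U left
rack 8: place 15U, 5U left
8 racks × 20U = 160U; used 130U; unused 30U.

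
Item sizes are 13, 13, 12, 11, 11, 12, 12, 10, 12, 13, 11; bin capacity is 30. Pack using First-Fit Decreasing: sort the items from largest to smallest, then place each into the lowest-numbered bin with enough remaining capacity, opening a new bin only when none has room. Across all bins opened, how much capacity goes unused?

50

Sorted descending: 13, 13, 13, 12, 12, 12, 12, 11, 11, 11, 10.
13 → bin 1 (remaining 17)
13 → bin 1 (remaining 4)
13 → bin 2 (remaining 17)
12 → bin 2 (remaining 5)
12 → bin 3 (remaining 18)
12 → bin 3 (remaining 6)
12 → bin 4 (remaining 18)
11 → bin 4 (remaining 7)
11 → bin 5 (remaining 19)
11 → bin 5 (remaining 8)
10 → bin 6 (remaining 20)
6 bins × 30 = 180; used 130; unused 50.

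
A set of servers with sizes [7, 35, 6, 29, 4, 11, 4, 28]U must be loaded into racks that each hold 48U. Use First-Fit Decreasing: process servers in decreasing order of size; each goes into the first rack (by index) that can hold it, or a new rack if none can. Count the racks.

3 racks

Sorted descending: 35, 29, 28, 11, 7, 6, 4, 4.
35U → rack 1 (remaining 13U)
29U → rack 2 (remaining 19U)
28U → rack 3 (remaining 20U)
11U → rack 1 (remaining 2U)
7U → rack 2 (remaining 12U)
6U → rack 2 (remaining 6U)
4U → rack 2 (remaining 2U)
4U → rack 3 (remaining 16U)
Final racks: [35,11] [29,7,6,4] [28,4].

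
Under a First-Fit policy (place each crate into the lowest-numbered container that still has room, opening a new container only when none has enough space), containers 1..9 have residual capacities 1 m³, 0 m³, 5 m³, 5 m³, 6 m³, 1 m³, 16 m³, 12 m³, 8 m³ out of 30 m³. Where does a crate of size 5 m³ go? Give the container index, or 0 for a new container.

Containers with room: container 3 (5 m³), container 4 (5 m³), container 5 (6 m³), container 7 (16 m³), container 8 (12 m³), container 9 (8 m³).
The first with room is container 3.

3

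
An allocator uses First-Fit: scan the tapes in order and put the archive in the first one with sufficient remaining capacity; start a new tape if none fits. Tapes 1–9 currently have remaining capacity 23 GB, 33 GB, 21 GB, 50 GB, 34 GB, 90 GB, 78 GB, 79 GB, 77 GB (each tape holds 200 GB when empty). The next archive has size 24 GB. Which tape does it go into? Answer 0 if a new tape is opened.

Tapes with room: tape 2 (33 GB), tape 4 (50 GB), tape 5 (34 GB), tape 6 (90 GB), tape 7 (78 GB), tape 8 (79 GB), tape 9 (77 GB).
The first with room is tape 2.

2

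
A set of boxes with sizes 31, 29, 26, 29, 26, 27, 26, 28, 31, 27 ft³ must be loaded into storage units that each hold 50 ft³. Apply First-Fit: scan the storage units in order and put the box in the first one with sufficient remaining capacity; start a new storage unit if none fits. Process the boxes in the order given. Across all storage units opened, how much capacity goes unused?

Put 31 ft³ in storage unit 1; 19 ft³ remain.
Put 29 ft³ in storage unit 2; 21 ft³ remain.
Put 26 ft³ in storage unit 3; 24 ft³ remain.
Put 29 ft³ in storage unit 4; 21 ft³ remain.
Put 26 ft³ in storage unit 5; 24 ft³ remain.
Put 27 ft³ in storage unit 6; 23 ft³ remain.
Put 26 ft³ in storage unit 7; 24 ft³ remain.
Put 28 ft³ in storage unit 8; 22 ft³ remain.
Put 31 ft³ in storage unit 9; 19 ft³ remain.
Put 27 ft³ in storage unit 10; 23 ft³ remain.
10 storage units × 50 ft³ = 500 ft³; used 280 ft³; unused 220 ft³.

220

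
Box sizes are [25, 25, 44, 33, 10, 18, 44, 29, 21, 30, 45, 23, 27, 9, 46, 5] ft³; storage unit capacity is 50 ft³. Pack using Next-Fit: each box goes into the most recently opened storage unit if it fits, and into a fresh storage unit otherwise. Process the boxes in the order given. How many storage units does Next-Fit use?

12 storage units

Put 25 ft³ in storage unit 1; 25 ft³ remain.
Put 25 ft³ in storage unit 1; 0 ft³ remain.
Put 44 ft³ in storage unit 2; 6 ft³ remain.
Put 33 ft³ in storage unit 3; 17 ft³ remain.
Put 10 ft³ in storage unit 3; 7 ft³ remain.
Put 18 ft³ in storage unit 4; 32 ft³ remain.
Put 44 ft³ in storage unit 5; 6 ft³ remain.
Put 29 ft³ in storage unit 6; 21 ft³ remain.
Put 21 ft³ in storage unit 6; 0 ft³ remain.
Put 30 ft³ in storage unit 7; 20 ft³ remain.
Put 45 ft³ in storage unit 8; 5 ft³ remain.
Put 23 ft³ in storage unit 9; 27 ft³ remain.
Put 27 ft³ in storage unit 9; 0 ft³ remain.
Put 9 ft³ in storage unit 10; 41 ft³ remain.
Put 46 ft³ in storage unit 11; 4 ft³ remain.
Put 5 ft³ in storage unit 12; 45 ft³ remain.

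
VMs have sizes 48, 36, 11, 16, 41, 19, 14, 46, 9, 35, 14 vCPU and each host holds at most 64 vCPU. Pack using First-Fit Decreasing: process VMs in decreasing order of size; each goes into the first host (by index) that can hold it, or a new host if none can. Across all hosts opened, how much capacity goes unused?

Sorted descending: 48, 46, 41, 36, 35, 19, 16, 14, 14, 11, 9.
48 vCPU → host 1 (remaining 16 vCPU)
46 vCPU → host 2 (remaining 18 vCPU)
41 vCPU → host 3 (remaining 23 vCPU)
36 vCPU → host 4 (remaining 28 vCPU)
35 vCPU → host 5 (remaining 29 vCPU)
19 vCPU → host 3 (remaining 4 vCPU)
16 vCPU → host 1 (remaining 0 vCPU)
14 vCPU → host 2 (remaining 4 vCPU)
14 vCPU → host 4 (remaining 14 vCPU)
11 vCPU → host 4 (remaining 3 vCPU)
9 vCPU → host 5 (remaining 20 vCPU)
5 hosts × 64 vCPU = 320 vCPU; used 289 vCPU; unused 31 vCPU.

31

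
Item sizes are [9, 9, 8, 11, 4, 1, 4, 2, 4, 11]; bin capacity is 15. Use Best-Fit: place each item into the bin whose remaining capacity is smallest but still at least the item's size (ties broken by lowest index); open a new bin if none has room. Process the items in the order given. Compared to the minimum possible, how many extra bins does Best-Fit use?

0

Best-Fit: [9,1,4] [9,2,4] [8] [11,4] [11] → 5 bins.
Total size 63; any packing needs at least ⌈63/15⌉ = 5 bins.
So 5 is already optimal.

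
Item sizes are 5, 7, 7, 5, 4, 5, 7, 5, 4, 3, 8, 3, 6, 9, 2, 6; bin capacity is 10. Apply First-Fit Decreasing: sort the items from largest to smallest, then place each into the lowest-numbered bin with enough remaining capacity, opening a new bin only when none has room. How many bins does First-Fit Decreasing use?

9

Sorted descending: 9, 8, 7, 7, 7, 6, 6, 5, 5, 5, 5, 4, 4, 3, 3, 2.
Put 9 in bin 1; 1 remain.
Put 8 in bin 2; 2 remain.
Put 7 in bin 3; 3 remain.
Put 7 in bin 4; 3 remain.
Put 7 in bin 5; 3 remain.
Put 6 in bin 6; 4 remain.
Put 6 in bin 7; 4 remain.
Put 5 in bin 8; 5 remain.
Put 5 in bin 8; 0 remain.
Put 5 in bin 9; 5 remain.
Put 5 in bin 9; 0 remain.
Put 4 in bin 6; 0 remain.
Put 4 in bin 7; 0 remain.
Put 3 in bin 3; 0 remain.
Put 3 in bin 4; 0 remain.
Put 2 in bin 2; 0 remain.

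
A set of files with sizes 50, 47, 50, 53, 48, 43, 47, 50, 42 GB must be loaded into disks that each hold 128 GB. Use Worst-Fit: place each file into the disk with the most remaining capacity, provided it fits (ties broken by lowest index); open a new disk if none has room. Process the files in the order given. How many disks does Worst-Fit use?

50 GB → disk 1 (remaining 78 GB)
47 GB → disk 1 (remaining 31 GB)
50 GB → disk 2 (remaining 78 GB)
53 GB → disk 2 (remaining 25 GB)
48 GB → disk 3 (remaining 80 GB)
43 GB → disk 3 (remaining 37 GB)
47 GB → disk 4 (remaining 81 GB)
50 GB → disk 4 (remaining 31 GB)
42 GB → disk 5 (remaining 86 GB)
Final disks: [50,47] [50,53] [48,43] [47,50] [42].

5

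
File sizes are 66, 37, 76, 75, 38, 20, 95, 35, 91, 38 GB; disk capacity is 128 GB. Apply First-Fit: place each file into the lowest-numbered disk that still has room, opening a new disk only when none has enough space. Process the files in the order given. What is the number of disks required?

Put 66 GB in disk 1; 62 GB remain.
Put 37 GB in disk 1; 25 GB remain.
Put 76 GB in disk 2; 52 GB remain.
Put 75 GB in disk 3; 53 GB remain.
Put 38 GB in disk 2; 14 GB remain.
Put 20 GB in disk 1; 5 GB remain.
Put 95 GB in disk 4; 33 GB remain.
Put 35 GB in disk 3; 18 GB remain.
Put 91 GB in disk 5; 37 GB remain.
Put 38 GB in disk 6; 90 GB remain.
Final disks: [66,37,20] [76,38] [75,35] [95] [91] [38].

6 disks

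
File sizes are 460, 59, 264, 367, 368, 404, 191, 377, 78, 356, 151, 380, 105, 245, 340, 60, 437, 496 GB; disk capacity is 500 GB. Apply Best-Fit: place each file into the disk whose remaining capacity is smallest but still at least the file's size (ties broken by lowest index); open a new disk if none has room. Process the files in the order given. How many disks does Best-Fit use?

disk 1: place 460 GB, 40 GB left
disk 2: place 59 GB, 441 GB left
disk 2: place 264 GB, 177 GB left
disk 3: place 367 GB, 133 GB left
disk 4: place 368 GB, 132 GB left
disk 5: place 404 GB, 96 GB left
disk 6: place 191 GB, 309 GB left
disk 7: place 377 GB, 123 GB left
disk 5: place 78 GB, 18 GB left
disk 8: place 356 GB, 144 GB left
disk 2: place 151 GB, 26 GB left
disk 9: place 380 GB, 120 GB left
disk 9: place 105 GB, 15 GB left
disk 6: place 245 GB, 64 GB left
disk 10: place 340 GB, 160 GB left
disk 6: place 60 GB, 4 GB left
disk 11: place 437 GB, 63 GB left
disk 12: place 496 GB, 4 GB left
Final disks: [460] [59,264,151] [367] [368] [404,78] [191,245,60] [377] [356] [380,105] [340] [437] [496].

12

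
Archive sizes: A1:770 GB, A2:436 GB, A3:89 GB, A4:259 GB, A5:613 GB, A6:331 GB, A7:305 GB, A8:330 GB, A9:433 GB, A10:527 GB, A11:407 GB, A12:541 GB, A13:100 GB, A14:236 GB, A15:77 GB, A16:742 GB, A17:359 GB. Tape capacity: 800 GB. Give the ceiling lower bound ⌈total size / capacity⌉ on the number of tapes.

Total size = 770 + 436 + 89 + 259 + 613 + 331 + 305 + 330 + 433 + 527 + 407 + 541 + 100 + 236 + 77 + 742 + 359 = 6555 GB.
⌈6555 / 800⌉ = 9.

9 tapes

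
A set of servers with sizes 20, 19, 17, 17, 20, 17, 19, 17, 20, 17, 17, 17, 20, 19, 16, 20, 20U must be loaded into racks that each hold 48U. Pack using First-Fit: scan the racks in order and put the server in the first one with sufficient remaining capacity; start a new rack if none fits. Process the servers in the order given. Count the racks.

9

Put 20U in rack 1; 28U remain.
Put 19U in rack 1; 9U remain.
Put 17U in rack 2; 31U remain.
Put 17U in rack 2; 14U remain.
Put 20U in rack 3; 28U remain.
Put 17U in rack 3; 11U remain.
Put 19U in rack 4; 29U remain.
Put 17U in rack 4; 12U remain.
Put 20U in rack 5; 28U remain.
Put 17U in rack 5; 11U remain.
Put 17U in rack 6; 31U remain.
Put 17U in rack 6; 14U remain.
Put 20U in rack 7; 28U remain.
Put 19U in rack 7; 9U remain.
Put 16U in rack 8; 32U remain.
Put 20U in rack 8; 12U remain.
Put 20U in rack 9; 28U remain.
Final racks: [20,19] [17,17] [20,17] [19,17] [20,17] [17,17] [20,19] [16,20] [20].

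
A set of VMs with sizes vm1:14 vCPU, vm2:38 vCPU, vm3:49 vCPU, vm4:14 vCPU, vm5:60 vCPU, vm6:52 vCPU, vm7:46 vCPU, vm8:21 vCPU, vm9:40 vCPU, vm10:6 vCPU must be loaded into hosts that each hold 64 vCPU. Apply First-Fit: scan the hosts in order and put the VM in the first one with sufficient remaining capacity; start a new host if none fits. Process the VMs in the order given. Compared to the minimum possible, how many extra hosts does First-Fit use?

0

First-Fit: [14,38,6] [49,14] [60] [52] [46] [21,40] → 6 hosts.
Total size 340 vCPU; any packing needs at least ⌈340/64⌉ = 6 hosts.
So 6 is already optimal.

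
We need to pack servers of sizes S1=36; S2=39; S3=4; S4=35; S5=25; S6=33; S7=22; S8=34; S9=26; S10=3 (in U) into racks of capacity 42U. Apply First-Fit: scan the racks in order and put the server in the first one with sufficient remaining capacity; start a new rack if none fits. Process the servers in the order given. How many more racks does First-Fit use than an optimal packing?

First-Fit: [36,4] [39,3] [35] [25] [33] [22] [34] [26] → 8 racks.
8 servers exceed 21U (half the capacity), and no two of those can share a rack, so at least 8 racks are needed.
So 8 is already optimal.

0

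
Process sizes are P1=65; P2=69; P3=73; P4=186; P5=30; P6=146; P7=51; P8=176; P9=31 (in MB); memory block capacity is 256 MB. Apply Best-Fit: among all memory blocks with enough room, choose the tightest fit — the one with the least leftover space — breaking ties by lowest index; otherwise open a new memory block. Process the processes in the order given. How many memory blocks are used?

Put P1 (65 MB) in memory block 1; 191 MB remain.
Put P2 (69 MB) in memory block 1; 122 MB remain.
Put P3 (73 MB) in memory block 1; 49 MB remain.
Put P4 (186 MB) in memory block 2; 70 MB remain.
Put P5 (30 MB) in memory block 1; 19 MB remain.
Put P6 (146 MB) in memory block 3; 110 MB remain.
Put P7 (51 MB) in memory block 2; 19 MB remain.
Put P8 (176 MB) in memory block 4; 80 MB remain.
Put P9 (31 MB) in memory block 4; 49 MB remain.
Final memory blocks: [65,69,73,30] [186,51] [146] [176,31].

4 memory blocks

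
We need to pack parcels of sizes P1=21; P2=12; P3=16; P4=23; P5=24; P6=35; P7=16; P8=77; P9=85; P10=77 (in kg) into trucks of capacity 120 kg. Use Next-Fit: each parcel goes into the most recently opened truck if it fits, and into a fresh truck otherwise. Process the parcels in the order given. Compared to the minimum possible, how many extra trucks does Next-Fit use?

Next-Fit: [21,12,16,23,24] [35,16] [77] [85] [77] → 5 trucks.
Total size 386 kg; any packing needs at least ⌈386/120⌉ = 4 trucks.
An optimal packing achieves that bound: [85,35] [77,24,16] [77,23,16] [21,12] → 4 trucks.
Excess: 5 − 4 = 1.

1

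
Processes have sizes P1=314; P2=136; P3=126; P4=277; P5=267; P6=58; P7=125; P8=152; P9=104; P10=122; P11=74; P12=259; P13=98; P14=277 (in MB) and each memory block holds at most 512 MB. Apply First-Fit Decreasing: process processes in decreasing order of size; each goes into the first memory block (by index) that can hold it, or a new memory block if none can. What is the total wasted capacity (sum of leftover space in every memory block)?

Sorted descending: 314, 277, 277, 267, 259, 152, 136, 126, 125, 122, 104, 98, 74, 58.
314 MB → memory block 1 (remaining 198 MB)
277 MB → memory block 2 (remaining 235 MB)
277 MB → memory block 3 (remaining 235 MB)
267 MB → memory block 4 (remaining 245 MB)
259 MB → memory block 5 (remaining 253 MB)
152 MB → memory block 1 (remaining 46 MB)
136 MB → memory block 2 (remaining 99 MB)
126 MB → memory block 3 (remaining 109 MB)
125 MB → memory block 4 (remaining 120 MB)
122 MB → memory block 5 (remaining 131 MB)
104 MB → memory block 3 (remaining 5 MB)
98 MB → memory block 2 (remaining 1 MB)
74 MB → memory block 4 (remaining 46 MB)
58 MB → memory block 5 (remaining 73 MB)
5 memory blocks × 512 MB = 2560 MB; used 2389 MB; unused 171 MB.

171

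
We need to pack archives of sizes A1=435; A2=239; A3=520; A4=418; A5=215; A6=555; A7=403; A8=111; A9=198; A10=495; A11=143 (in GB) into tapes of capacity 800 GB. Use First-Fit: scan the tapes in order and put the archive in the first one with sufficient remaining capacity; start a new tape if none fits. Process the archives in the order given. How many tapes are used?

tape 1: place A1 (435 GB), 365 GB left
tape 1: place A2 (239 GB), 126 GB left
tape 2: place A3 (520 GB), 280 GB left
tape 3: place A4 (418 GB), 382 GB left
tape 2: place A5 (215 GB), 65 GB left
tape 4: place A6 (555 GB), 245 GB left
tape 5: place A7 (403 GB), 397 GB left
tape 1: place A8 (111 GB), 15 GB left
tape 3: place A9 (198 GB), 184 GB left
tape 6: place A10 (495 GB), 305 GB left
tape 3: place A11 (143 GB), 41 GB left

6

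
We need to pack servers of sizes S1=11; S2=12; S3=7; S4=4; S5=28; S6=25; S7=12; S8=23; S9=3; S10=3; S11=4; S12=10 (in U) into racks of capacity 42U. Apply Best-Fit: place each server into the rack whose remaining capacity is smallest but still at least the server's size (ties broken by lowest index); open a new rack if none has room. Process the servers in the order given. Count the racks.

4 racks

rack 1: place S1 (11U), 31U left
rack 1: place S2 (12U), 19U left
rack 1: place S3 (7U), 12U left
rack 1: place S4 (4U), 8U left
rack 2: place S5 (28U), 14U left
rack 3: place S6 (25U), 17U left
rack 2: place S7 (12U), 2U left
rack 4: place S8 (23U), 19U left
rack 1: place S9 (3U), 5U left
rack 1: place S10 (3U), 2U left
rack 3: place S11 (4U), 13U left
rack 3: place S12 (10U), 3U left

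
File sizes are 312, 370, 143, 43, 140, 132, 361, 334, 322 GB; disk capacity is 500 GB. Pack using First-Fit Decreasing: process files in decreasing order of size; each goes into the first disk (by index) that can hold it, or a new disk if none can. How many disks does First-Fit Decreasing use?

5

Sorted descending: 370, 361, 334, 322, 312, 143, 140, 132, 43.
disk 1: place 370 GB, 130 GB left
disk 2: place 361 GB, 139 GB left
disk 3: place 334 GB, 166 GB left
disk 4: place 322 GB, 178 GB left
disk 5: place 312 GB, 188 GB left
disk 3: place 143 GB, 23 GB left
disk 4: place 140 GB, 38 GB left
disk 2: place 132 GB, 7 GB left
disk 1: place 43 GB, 87 GB left
Final disks: [370,43] [361,132] [334,143] [322,140] [312].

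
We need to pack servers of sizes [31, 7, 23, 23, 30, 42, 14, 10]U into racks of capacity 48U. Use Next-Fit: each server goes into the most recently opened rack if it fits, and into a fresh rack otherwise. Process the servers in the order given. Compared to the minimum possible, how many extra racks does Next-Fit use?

Next-Fit: [31,7] [23,23] [30] [42] [14,10] → 5 racks.
Total size 180U; any packing needs at least ⌈180/48⌉ = 4 racks.
An optimal packing achieves that bound: [42] [31,14] [30,10,7] [23,23] → 4 racks.
Excess: 5 − 4 = 1.

1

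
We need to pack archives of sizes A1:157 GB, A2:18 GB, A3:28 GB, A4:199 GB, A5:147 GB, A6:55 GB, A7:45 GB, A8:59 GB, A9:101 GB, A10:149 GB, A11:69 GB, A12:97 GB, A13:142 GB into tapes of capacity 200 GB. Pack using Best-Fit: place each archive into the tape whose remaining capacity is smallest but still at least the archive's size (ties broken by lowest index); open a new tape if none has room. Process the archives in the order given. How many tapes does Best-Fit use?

8

tape 1: place A1 (157 GB), 43 GB left
tape 1: place A2 (18 GB), 25 GB left
tape 2: place A3 (28 GB), 172 GB left
tape 3: place A4 (199 GB), 1 GB left
tape 2: place A5 (147 GB), 25 GB left
tape 4: place A6 (55 GB), 145 GB left
tape 4: place A7 (45 GB), 100 GB left
tape 4: place A8 (59 GB), 41 GB left
tape 5: place A9 (101 GB), 99 GB left
tape 6: place A10 (149 GB), 51 GB left
tape 5: place A11 (69 GB), 30 GB left
tape 7: place A12 (97 GB), 103 GB left
tape 8: place A13 (142 GB), 58 GB left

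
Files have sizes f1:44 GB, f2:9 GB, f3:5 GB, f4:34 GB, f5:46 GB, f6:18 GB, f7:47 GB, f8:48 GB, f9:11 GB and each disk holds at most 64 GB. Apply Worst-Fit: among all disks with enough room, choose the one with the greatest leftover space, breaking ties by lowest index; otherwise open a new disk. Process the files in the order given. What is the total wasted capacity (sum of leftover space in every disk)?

58

f1 (44 GB) → disk 1 (remaining 20 GB)
f2 (9 GB) → disk 1 (remaining 11 GB)
f3 (5 GB) → disk 1 (remaining 6 GB)
f4 (34 GB) → disk 2 (remaining 30 GB)
f5 (46 GB) → disk 3 (remaining 18 GB)
f6 (18 GB) → disk 2 (remaining 12 GB)
f7 (47 GB) → disk 4 (remaining 17 GB)
f8 (48 GB) → disk 5 (remaining 16 GB)
f9 (11 GB) → disk 3 (remaining 7 GB)
5 disks × 64 GB = 320 GB; used 262 GB; unused 58 GB.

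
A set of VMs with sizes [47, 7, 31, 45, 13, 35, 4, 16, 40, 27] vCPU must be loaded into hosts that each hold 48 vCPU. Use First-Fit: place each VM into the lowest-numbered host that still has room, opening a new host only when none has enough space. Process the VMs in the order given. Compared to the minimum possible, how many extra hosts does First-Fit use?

0

First-Fit: [47] [7,31,4] [45] [13,35] [16,27] [40] → 6 hosts.
Total size 265 vCPU; any packing needs at least ⌈265/48⌉ = 6 hosts.
So 6 is already optimal.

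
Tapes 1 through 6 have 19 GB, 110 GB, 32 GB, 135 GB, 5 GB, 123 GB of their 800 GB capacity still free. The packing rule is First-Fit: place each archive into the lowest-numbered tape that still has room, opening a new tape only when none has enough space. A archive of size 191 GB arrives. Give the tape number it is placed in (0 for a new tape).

0

No tape has ≥ 191 GB free, so a new tape is opened.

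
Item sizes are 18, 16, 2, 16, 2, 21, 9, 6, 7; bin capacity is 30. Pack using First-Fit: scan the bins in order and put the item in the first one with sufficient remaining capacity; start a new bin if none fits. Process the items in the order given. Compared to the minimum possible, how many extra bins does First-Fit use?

First-Fit: [18,2,2,6] [16,9] [16,7] [21] → 4 bins.
Total size 97; any packing needs at least ⌈97/30⌉ = 4 bins.
So 4 is already optimal.

0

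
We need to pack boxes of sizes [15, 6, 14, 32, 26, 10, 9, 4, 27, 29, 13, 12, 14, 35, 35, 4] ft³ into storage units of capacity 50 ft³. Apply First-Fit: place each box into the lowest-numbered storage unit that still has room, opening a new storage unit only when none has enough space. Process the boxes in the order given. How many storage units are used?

7

15 ft³ → storage unit 1 (remaining 35 ft³)
6 ft³ → storage unit 1 (remaining 29 ft³)
14 ft³ → storage unit 1 (remaining 15 ft³)
32 ft³ → storage unit 2 (remaining 18 ft³)
26 ft³ → storage unit 3 (remaining 24 ft³)
10 ft³ → storage unit 1 (remaining 5 ft³)
9 ft³ → storage unit 2 (remaining 9 ft³)
4 ft³ → storage unit 1 (remaining 1 ft³)
27 ft³ → storage unit 4 (remaining 23 ft³)
29 ft³ → storage unit 5 (remaining 21 ft³)
13 ft³ → storage unit 3 (remaining 11 ft³)
12 ft³ → storage unit 4 (remaining 11 ft³)
14 ft³ → storage unit 5 (remaining 7 ft³)
35 ft³ → storage unit 6 (remaining 15 ft³)
35 ft³ → storage unit 7 (remaining 15 ft³)
4 ft³ → storage unit 2 (remaining 5 ft³)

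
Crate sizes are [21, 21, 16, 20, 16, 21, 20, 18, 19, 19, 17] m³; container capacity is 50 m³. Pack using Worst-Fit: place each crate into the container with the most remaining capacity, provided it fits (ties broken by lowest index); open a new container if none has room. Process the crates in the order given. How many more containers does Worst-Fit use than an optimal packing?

Worst-Fit: [21,21] [16,20] [16,21] [20,18] [19,19] [17] → 6 containers.
Total size 208 m³; any packing needs at least ⌈208/50⌉ = 5 containers.
An optimal packing achieves that bound: [21,21] [21,20] [20,19] [19,18] [17,16,16] → 5 containers.
Excess: 6 − 5 = 1.

1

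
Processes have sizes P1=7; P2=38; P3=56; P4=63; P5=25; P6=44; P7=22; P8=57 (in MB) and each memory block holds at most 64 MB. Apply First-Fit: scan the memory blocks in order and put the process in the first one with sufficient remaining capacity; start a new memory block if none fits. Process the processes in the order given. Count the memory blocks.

Put P1 (7 MB) in memory block 1; 57 MB remain.
Put P2 (38 MB) in memory block 1; 19 MB remain.
Put P3 (56 MB) in memory block 2; 8 MB remain.
Put P4 (63 MB) in memory block 3; 1 MB remain.
Put P5 (25 MB) in memory block 4; 39 MB remain.
Put P6 (44 MB) in memory block 5; 20 MB remain.
Put P7 (22 MB) in memory block 4; 17 MB remain.
Put P8 (57 MB) in memory block 6; 7 MB remain.

6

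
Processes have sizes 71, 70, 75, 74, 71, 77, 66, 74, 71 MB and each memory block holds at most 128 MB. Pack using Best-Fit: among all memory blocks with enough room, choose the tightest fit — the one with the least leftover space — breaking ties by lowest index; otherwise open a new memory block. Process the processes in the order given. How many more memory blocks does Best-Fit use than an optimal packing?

Best-Fit: [71] [70] [75] [74] [71] [77] [66] [74] [71] → 9 memory blocks.
9 processes exceed 64 MB (half the capacity), and no two of those can share a memory block, so at least 9 memory blocks are needed.
So 9 is already optimal.

0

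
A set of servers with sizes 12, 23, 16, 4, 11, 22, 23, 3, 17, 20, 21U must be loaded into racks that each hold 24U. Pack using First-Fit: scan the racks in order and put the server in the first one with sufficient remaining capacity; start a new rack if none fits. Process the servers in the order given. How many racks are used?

9 racks

rack 1: place 12U, 12U left
rack 2: place 23U, 1U left
rack 3: place 16U, 8U left
rack 1: place 4U, 8U left
rack 4: place 11U, 13U left
rack 5: place 22U, 2U left
rack 6: place 23U, 1U left
rack 1: place 3U, 5U left
rack 7: place 17U, 7U left
rack 8: place 20U, 4U left
rack 9: place 21U, 3U left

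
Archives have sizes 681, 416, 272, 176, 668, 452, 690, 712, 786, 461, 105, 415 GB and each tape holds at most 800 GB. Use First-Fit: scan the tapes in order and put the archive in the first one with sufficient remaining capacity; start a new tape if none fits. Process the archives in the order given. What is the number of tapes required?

9

Put 681 GB in tape 1; 119 GB remain.
Put 416 GB in tape 2; 384 GB remain.
Put 272 GB in tape 2; 112 GB remain.
Put 176 GB in tape 3; 624 GB remain.
Put 668 GB in tape 4; 132 GB remain.
Put 452 GB in tape 3; 172 GB remain.
Put 690 GB in tape 5; 110 GB remain.
Put 712 GB in tape 6; 88 GB remain.
Put 786 GB in tape 7; 14 GB remain.
Put 461 GB in tape 8; 339 GB remain.
Put 105 GB in tape 1; 14 GB remain.
Put 415 GB in tape 9; 385 GB remain.
Final tapes: [681,105] [416,272] [176,452] [668] [690] [712] [786] [461] [415].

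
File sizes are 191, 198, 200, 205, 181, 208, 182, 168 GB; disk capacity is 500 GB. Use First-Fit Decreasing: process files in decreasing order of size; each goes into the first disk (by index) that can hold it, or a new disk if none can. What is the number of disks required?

4 disks

Sorted descending: 208, 205, 200, 198, 191, 182, 181, 168.
Put 208 GB in disk 1; 292 GB remain.
Put 205 GB in disk 1; 87 GB remain.
Put 200 GB in disk 2; 300 GB remain.
Put 198 GB in disk 2; 102 GB remain.
Put 191 GB in disk 3; 309 GB remain.
Put 182 GB in disk 3; 127 GB remain.
Put 181 GB in disk 4; 319 GB remain.
Put 168 GB in disk 4; 151 GB remain.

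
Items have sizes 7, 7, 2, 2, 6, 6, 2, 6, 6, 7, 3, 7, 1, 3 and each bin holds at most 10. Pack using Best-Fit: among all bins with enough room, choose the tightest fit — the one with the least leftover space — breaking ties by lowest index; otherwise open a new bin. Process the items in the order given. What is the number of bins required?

7 → bin 1 (remaining 3)
7 → bin 2 (remaining 3)
2 → bin 1 (remaining 1)
2 → bin 2 (remaining 1)
6 → bin 3 (remaining 4)
6 → bin 4 (remaining 4)
2 → bin 3 (remaining 2)
6 → bin 5 (remaining 4)
6 → bin 6 (remaining 4)
7 → bin 7 (remaining 3)
3 → bin 7 (remaining 0)
7 → bin 8 (remaining 3)
1 → bin 1 (remaining 0)
3 → bin 8 (remaining 0)

8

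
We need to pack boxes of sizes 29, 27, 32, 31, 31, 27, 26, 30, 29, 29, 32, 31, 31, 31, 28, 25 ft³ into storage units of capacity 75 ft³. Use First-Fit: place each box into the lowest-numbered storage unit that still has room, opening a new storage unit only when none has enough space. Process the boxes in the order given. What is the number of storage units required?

storage unit 1: place 29 ft³, 46 ft³ left
storage unit 1: place 27 ft³, 19 ft³ left
storage unit 2: place 32 ft³, 43 ft³ left
storage unit 2: place 31 ft³, 12 ft³ left
storage unit 3: place 31 ft³, 44 ft³ left
storage unit 3: place 27 ft³, 17 ft³ left
storage unit 4: place 26 ft³, 49 ft³ left
storage unit 4: place 30 ft³, 19 ft³ left
storage unit 5: place 29 ft³, 46 ft³ left
storage unit 5: place 29 ft³, 17 ft³ left
storage unit 6: place 32 ft³, 43 ft³ left
storage unit 6: place 31 ft³, 12 ft³ left
storage unit 7: place 31 ft³, 44 ft³ left
storage unit 7: place 31 ft³, 13 ft³ left
storage unit 8: place 28 ft³, 47 ft³ left
storage unit 8: place 25 ft³, 22 ft³ left

8 storage units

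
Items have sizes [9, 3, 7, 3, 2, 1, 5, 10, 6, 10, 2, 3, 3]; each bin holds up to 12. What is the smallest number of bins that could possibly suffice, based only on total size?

Total size = 9 + 3 + 7 + 3 + 2 + 1 + 5 + 10 + 6 + 10 + 2 + 3 + 3 = 64.
⌈64 / 12⌉ = 6.

6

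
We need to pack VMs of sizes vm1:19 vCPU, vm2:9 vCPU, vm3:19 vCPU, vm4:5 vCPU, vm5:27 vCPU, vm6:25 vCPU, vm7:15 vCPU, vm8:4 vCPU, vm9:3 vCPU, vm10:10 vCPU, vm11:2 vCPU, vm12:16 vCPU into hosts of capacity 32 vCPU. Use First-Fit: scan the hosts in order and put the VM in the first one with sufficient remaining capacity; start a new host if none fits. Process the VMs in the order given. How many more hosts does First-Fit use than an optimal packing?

First-Fit: [19,9,4] [19,5,3,2] [27] [25] [15,10] [16] → 6 hosts.
Total size 154 vCPU; any packing needs at least ⌈154/32⌉ = 5 hosts.
An optimal packing achieves that bound: [27,5] [25,4,3] [19,10,2] [19,9] [16,15] → 5 hosts.
Excess: 6 − 5 = 1.

1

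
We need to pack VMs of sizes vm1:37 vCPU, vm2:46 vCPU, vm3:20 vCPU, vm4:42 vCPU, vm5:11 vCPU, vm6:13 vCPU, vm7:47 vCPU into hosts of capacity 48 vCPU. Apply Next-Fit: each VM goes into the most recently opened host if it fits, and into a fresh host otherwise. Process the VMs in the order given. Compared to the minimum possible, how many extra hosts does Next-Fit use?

Next-Fit: [37] [46] [20] [42] [11,13] [47] → 6 hosts.
Total size 216 vCPU; any packing needs at least ⌈216/48⌉ = 5 hosts.
An optimal packing achieves that bound: [47] [46] [42] [37,11] [20,13] → 5 hosts.
Excess: 6 − 5 = 1.

1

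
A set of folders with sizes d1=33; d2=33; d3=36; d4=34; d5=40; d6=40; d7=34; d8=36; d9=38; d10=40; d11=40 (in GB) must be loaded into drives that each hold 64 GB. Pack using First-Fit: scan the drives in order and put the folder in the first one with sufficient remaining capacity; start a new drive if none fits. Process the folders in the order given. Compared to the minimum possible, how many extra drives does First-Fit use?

First-Fit: [33] [33] [36] [34] [40] [40] [34] [36] [38] [40] [40] → 11 drives.
11 folders exceed 32 GB (half the capacity), and no two of those can share a drive, so at least 11 drives are needed.
So 11 is already optimal.

0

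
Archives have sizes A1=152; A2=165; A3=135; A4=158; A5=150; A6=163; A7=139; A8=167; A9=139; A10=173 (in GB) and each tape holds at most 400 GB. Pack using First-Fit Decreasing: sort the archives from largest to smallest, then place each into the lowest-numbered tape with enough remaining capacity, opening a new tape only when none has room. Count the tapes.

Sorted descending: 173, 167, 165, 163, 158, 152, 150, 139, 139, 135.
Put 173 GB in tape 1; 227 GB remain.
Put 167 GB in tape 1; 60 GB remain.
Put 165 GB in tape 2; 235 GB remain.
Put 163 GB in tape 2; 72 GB remain.
Put 158 GB in tape 3; 242 GB remain.
Put 152 GB in tape 3; 90 GB remain.
Put 150 GB in tape 4; 250 GB remain.
Put 139 GB in tape 4; 111 GB remain.
Put 139 GB in tape 5; 261 GB remain.
Put 135 GB in tape 5; 126 GB remain.
Final tapes: [173,167] [165,163] [158,152] [150,139] [139,135].

5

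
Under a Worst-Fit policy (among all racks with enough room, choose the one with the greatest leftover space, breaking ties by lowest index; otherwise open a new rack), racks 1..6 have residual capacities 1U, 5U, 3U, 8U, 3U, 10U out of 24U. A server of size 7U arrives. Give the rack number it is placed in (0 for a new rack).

6

Racks with room: rack 4 (8U), rack 6 (10U).
Most room is rack 6 with 10U free.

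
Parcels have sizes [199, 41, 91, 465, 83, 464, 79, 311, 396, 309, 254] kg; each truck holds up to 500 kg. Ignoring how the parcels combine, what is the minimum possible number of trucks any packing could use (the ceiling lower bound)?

6 trucks

Total size = 199 + 41 + 91 + 465 + 83 + 464 + 79 + 311 + 396 + 309 + 254 = 2692 kg.
⌈2692 / 500⌉ = 6.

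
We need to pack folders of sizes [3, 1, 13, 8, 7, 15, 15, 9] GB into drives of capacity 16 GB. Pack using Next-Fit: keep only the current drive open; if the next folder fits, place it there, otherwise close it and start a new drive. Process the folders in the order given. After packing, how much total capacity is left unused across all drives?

25

Put 3 GB in drive 1; 13 GB remain.
Put 1 GB in drive 1; 12 GB remain.
Put 13 GB in drive 2; 3 GB remain.
Put 8 GB in drive 3; 8 GB remain.
Put 7 GB in drive 3; 1 GB remain.
Put 15 GB in drive 4; 1 GB remain.
Put 15 GB in drive 5; 1 GB remain.
Put 9 GB in drive 6; 7 GB remain.
6 drives × 16 GB = 96 GB; used 71 GB; unused 25 GB.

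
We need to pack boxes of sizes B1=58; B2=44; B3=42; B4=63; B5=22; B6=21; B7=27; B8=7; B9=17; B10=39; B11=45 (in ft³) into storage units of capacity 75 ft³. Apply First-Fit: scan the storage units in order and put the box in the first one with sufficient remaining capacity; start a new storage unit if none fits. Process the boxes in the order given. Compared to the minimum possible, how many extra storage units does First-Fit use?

1

First-Fit: [58,7] [44,22] [42,21] [63] [27,17] [39] [45] → 7 storage units.
Total size 385 ft³; any packing needs at least ⌈385/75⌉ = 6 storage units.
An optimal packing achieves that bound: [63,7] [58,17] [45,27] [44,22] [42,21] [39] → 6 storage units.
Excess: 7 − 6 = 1.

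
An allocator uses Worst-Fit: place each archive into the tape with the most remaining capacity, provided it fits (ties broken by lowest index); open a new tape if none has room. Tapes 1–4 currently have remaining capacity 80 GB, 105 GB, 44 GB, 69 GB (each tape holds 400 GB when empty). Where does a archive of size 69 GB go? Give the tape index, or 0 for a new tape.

2

Tapes with room: tape 1 (80 GB), tape 2 (105 GB), tape 4 (69 GB).
Most room is tape 2 with 105 GB free.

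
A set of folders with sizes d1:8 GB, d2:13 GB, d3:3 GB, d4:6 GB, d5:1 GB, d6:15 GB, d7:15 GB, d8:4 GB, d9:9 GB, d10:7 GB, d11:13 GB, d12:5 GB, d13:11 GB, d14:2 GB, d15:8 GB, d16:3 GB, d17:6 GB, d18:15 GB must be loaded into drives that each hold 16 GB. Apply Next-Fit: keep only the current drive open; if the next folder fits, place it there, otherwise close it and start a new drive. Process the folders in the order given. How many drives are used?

12

d1 (8 GB) → drive 1 (remaining 8 GB)
d2 (13 GB) → drive 2 (remaining 3 GB)
d3 (3 GB) → drive 2 (remaining 0 GB)
d4 (6 GB) → drive 3 (remaining 10 GB)
d5 (1 GB) → drive 3 (remaining 9 GB)
d6 (15 GB) → drive 4 (remaining 1 GB)
d7 (15 GB) → drive 5 (remaining 1 GB)
d8 (4 GB) → drive 6 (remaining 12 GB)
d9 (9 GB) → drive 6 (remaining 3 GB)
d10 (7 GB) → drive 7 (remaining 9 GB)
d11 (13 GB) → drive 8 (remaining 3 GB)
d12 (5 GB) → drive 9 (remaining 11 GB)
d13 (11 GB) → drive 9 (remaining 0 GB)
d14 (2 GB) → drive 10 (remaining 14 GB)
d15 (8 GB) → drive 10 (remaining 6 GB)
d16 (3 GB) → drive 10 (remaining 3 GB)
d17 (6 GB) → drive 11 (remaining 10 GB)
d18 (15 GB) → drive 12 (remaining 1 GB)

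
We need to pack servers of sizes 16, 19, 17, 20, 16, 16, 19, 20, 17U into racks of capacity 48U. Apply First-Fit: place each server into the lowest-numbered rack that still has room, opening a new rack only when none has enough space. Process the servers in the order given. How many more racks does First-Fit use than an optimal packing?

1

First-Fit: [16,19] [17,20] [16,16] [19,20] [17] → 5 racks.
Total size 160U; any packing needs at least ⌈160/48⌉ = 4 racks.
An optimal packing achieves that bound: [20,20] [19,19] [17,17] [16,16,16] → 4 racks.
Excess: 5 − 4 = 1.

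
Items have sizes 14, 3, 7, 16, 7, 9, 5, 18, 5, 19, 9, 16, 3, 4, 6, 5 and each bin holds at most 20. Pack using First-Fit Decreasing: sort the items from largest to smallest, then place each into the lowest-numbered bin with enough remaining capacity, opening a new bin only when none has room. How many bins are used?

8

Sorted descending: 19, 18, 16, 16, 14, 9, 9, 7, 7, 6, 5, 5, 5, 4, 3, 3.
19 → bin 1 (remaining 1)
18 → bin 2 (remaining 2)
16 → bin 3 (remaining 4)
16 → bin 4 (remaining 4)
14 → bin 5 (remaining 6)
9 → bin 6 (remaining 11)
9 → bin 6 (remaining 2)
7 → bin 7 (remaining 13)
7 → bin 7 (remaining 6)
6 → bin 5 (remaining 0)
5 → bin 7 (remaining 1)
5 → bin 8 (remaining 15)
5 → bin 8 (remaining 10)
4 → bin 3 (remaining 0)
3 → bin 4 (remaining 1)
3 → bin 8 (remaining 7)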